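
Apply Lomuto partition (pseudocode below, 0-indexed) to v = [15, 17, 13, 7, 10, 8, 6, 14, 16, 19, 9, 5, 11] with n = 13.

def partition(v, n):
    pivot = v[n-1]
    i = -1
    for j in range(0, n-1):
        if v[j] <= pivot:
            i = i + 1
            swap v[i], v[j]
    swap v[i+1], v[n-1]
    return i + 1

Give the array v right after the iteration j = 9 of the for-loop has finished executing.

[7, 10, 8, 6, 17, 13, 15, 14, 16, 19, 9, 5, 11]

pivot=11, i=-1
j=0: 15>11, skip
j=1: 17>11, skip
j=2: 13>11, skip
j=3: 7≤11, i=0, swap(0,3) ⇒ [7, 17, 13, 15, 10, 8, 6, 14, 16, 19, 9, 5, 11]
j=4: 10≤11, i=1, swap(1,4) ⇒ [7, 10, 13, 15, 17, 8, 6, 14, 16, 19, 9, 5, 11]
j=5: 8≤11, i=2, swap(2,5) ⇒ [7, 10, 8, 15, 17, 13, 6, 14, 16, 19, 9, 5, 11]
j=6: 6≤11, i=3, swap(3,6) ⇒ [7, 10, 8, 6, 17, 13, 15, 14, 16, 19, 9, 5, 11]
j=7: 14>11, skip
j=8: 16>11, skip
j=9: 19>11, skip
(after j=9) v = [7, 10, 8, 6, 17, 13, 15, 14, 16, 19, 9, 5, 11]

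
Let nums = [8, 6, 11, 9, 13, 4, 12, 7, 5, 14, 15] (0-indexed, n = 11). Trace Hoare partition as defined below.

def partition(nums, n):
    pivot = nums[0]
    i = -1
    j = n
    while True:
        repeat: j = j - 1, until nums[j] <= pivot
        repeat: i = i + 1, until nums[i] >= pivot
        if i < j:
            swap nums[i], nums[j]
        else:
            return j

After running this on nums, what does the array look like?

[5, 6, 7, 4, 13, 9, 12, 11, 8, 14, 15]

pivot = nums[0] = 8; i = -1, j = 11
j→8 (nums[8]=5≤8), i→0 (nums[0]=8≥8); i<j, swap → [5, 6, 11, 9, 13, 4, 12, 7, 8, 14, 15]
j→7 (nums[7]=7≤8), i→2 (nums[2]=11≥8); i<j, swap → [5, 6, 7, 9, 13, 4, 12, 11, 8, 14, 15]
j→5 (nums[5]=4≤8), i→3 (nums[3]=9≥8); i<j, swap → [5, 6, 7, 4, 13, 9, 12, 11, 8, 14, 15]
j→3, i→4; i≥j, return j=3. nums = [5, 6, 7, 4, 13, 9, 12, 11, 8, 14, 15]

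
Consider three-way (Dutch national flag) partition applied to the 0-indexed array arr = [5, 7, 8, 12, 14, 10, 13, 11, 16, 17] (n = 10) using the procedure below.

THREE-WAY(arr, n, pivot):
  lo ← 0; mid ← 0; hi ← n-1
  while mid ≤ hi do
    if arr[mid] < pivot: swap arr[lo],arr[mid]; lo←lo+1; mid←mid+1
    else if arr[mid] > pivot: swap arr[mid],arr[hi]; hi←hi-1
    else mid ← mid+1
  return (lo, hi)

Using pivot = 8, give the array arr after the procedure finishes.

[5, 7, 8, 14, 10, 13, 11, 16, 17, 12]

lo=0 mid=0 hi=9
5<8: swap(0,0), lo=1 mid=1 ⇒ [5, 7, 8, 12, 14, 10, 13, 11, 16, 17]
7<8: swap(1,1), lo=2 mid=2 ⇒ [5, 7, 8, 12, 14, 10, 13, 11, 16, 17]
8=8: mid=3
12>8: swap(3,9), hi=8 ⇒ [5, 7, 8, 17, 14, 10, 13, 11, 16, 12]
17>8: swap(3,8), hi=7 ⇒ [5, 7, 8, 16, 14, 10, 13, 11, 17, 12]
16>8: swap(3,7), hi=6 ⇒ [5, 7, 8, 11, 14, 10, 13, 16, 17, 12]
11>8: swap(3,6), hi=5 ⇒ [5, 7, 8, 13, 14, 10, 11, 16, 17, 12]
13>8: swap(3,5), hi=4 ⇒ [5, 7, 8, 10, 14, 13, 11, 16, 17, 12]
10>8: swap(3,4), hi=3 ⇒ [5, 7, 8, 14, 10, 13, 11, 16, 17, 12]
14>8: swap(3,3), hi=2 ⇒ [5, 7, 8, 14, 10, 13, 11, 16, 17, 12]
done. lo=2 hi=2; arr=[5, 7, 8, 14, 10, 13, 11, 16, 17, 12]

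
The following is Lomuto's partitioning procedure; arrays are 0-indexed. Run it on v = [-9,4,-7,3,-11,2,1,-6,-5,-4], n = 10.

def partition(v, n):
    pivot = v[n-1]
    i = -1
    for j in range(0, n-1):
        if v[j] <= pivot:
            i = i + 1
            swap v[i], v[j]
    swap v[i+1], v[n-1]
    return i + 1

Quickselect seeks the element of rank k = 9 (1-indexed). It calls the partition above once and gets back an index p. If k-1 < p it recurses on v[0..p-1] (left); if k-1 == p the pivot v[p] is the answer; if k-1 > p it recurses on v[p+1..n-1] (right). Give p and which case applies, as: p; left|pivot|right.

5; right

pivot = v[9] = -4; i = -1
j=0: v[0]=-9 ≤ -4 → i=0, swap v[0],v[0] (no change) → [-9,4,-7,3,-11,2,1,-6,-5,-4]
j=1: v[1]=4 > -4 → no swap
j=2: v[2]=-7 ≤ -4 → i=1, swap v[1],v[2] → [-9,-7,4,3,-11,2,1,-6,-5,-4]
j=3: v[3]=3 > -4 → no swap
j=4: v[4]=-11 ≤ -4 → i=2, swap v[2],v[4] → [-9,-7,-11,3,4,2,1,-6,-5,-4]
j=5: v[5]=2 > -4 → no swap
j=6: v[6]=1 > -4 → no swap
j=7: v[7]=-6 ≤ -4 → i=3, swap v[3],v[7] → [-9,-7,-11,-6,4,2,1,3,-5,-4]
j=8: v[8]=-5 ≤ -4 → i=4, swap v[4],v[8] → [-9,-7,-11,-6,-5,2,1,3,4,-4]
final swap v[5],v[9] → [-9,-7,-11,-6,-5,-4,1,3,4,2]; return 5
p = 5; k-1 = 8 > 5 ⇒ right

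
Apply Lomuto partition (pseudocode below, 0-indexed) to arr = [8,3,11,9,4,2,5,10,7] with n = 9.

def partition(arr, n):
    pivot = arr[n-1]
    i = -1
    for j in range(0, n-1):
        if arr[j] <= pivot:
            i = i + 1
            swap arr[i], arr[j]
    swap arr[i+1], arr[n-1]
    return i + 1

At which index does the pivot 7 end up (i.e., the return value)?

pivot=7, i=-1
j=0: 8>7, skip
j=1: 3≤7, i=0, swap(0,1) ⇒ [3,8,11,9,4,2,5,10,7]
j=2: 11>7, skip
j=3: 9>7, skip
j=4: 4≤7, i=1, swap(1,4) ⇒ [3,4,11,9,8,2,5,10,7]
j=5: 2≤7, i=2, swap(2,5) ⇒ [3,4,2,9,8,11,5,10,7]
j=6: 5≤7, i=3, swap(3,6) ⇒ [3,4,2,5,8,11,9,10,7]
j=7: 10>7, skip
swap(4,8) ⇒ [3,4,2,5,7,11,9,10,8]; return 4

4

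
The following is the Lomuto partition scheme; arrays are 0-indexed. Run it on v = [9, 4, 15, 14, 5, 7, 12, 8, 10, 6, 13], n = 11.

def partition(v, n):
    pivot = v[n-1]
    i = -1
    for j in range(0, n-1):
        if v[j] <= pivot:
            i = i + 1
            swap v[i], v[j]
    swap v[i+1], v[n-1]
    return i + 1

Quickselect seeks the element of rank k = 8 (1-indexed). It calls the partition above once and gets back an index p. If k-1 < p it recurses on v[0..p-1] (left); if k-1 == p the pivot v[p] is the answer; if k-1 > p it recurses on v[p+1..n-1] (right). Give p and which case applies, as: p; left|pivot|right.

pivot=13, i=-1
j=0: 9≤13, i=0, swap(0,0) ⇒ [9, 4, 15, 14, 5, 7, 12, 8, 10, 6, 13]
j=1: 4≤13, i=1, swap(1,1) ⇒ [9, 4, 15, 14, 5, 7, 12, 8, 10, 6, 13]
j=2: 15>13, skip
j=3: 14>13, skip
j=4: 5≤13, i=2, swap(2,4) ⇒ [9, 4, 5, 14, 15, 7, 12, 8, 10, 6, 13]
j=5: 7≤13, i=3, swap(3,5) ⇒ [9, 4, 5, 7, 15, 14, 12, 8, 10, 6, 13]
j=6: 12≤13, i=4, swap(4,6) ⇒ [9, 4, 5, 7, 12, 14, 15, 8, 10, 6, 13]
j=7: 8≤13, i=5, swap(5,7) ⇒ [9, 4, 5, 7, 12, 8, 15, 14, 10, 6, 13]
j=8: 10≤13, i=6, swap(6,8) ⇒ [9, 4, 5, 7, 12, 8, 10, 14, 15, 6, 13]
j=9: 6≤13, i=7, swap(7,9) ⇒ [9, 4, 5, 7, 12, 8, 10, 6, 15, 14, 13]
swap(8,10) ⇒ [9, 4, 5, 7, 12, 8, 10, 6, 13, 14, 15]; return 8
p = 8; k-1 = 7 < 8 ⇒ left

8; left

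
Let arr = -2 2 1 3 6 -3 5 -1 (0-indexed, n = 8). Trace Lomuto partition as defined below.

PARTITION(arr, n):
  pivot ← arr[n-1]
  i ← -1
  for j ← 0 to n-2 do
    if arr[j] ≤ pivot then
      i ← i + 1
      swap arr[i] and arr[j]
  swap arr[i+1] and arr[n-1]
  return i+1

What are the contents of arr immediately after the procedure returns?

pivot = arr[7] = -1; i = -1
j=0: arr[0]=-2 ≤ -1 → i=0, swap arr[0],arr[0] (no change) → -2 2 1 3 6 -3 5 -1
j=1: arr[1]=2 > -1 → no swap
j=2: arr[2]=1 > -1 → no swap
j=3: arr[3]=3 > -1 → no swap
j=4: arr[4]=6 > -1 → no swap
j=5: arr[5]=-3 ≤ -1 → i=1, swap arr[1],arr[5] → -2 -3 1 3 6 2 5 -1
j=6: arr[6]=5 > -1 → no swap
final swap arr[2],arr[7] → -2 -3 -1 3 6 2 5 1; return 2

-2 -3 -1 3 6 2 5 1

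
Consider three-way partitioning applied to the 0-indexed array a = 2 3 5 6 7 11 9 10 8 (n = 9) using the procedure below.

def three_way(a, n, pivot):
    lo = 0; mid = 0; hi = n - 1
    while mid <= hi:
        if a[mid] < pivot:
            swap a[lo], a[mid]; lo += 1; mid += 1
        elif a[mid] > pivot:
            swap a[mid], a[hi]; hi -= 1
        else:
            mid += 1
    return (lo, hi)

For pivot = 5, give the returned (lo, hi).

pivot = 5; lo=0, mid=0, hi=8
a[mid]=2<5: swap a[0],a[0]; lo=1,mid=1 → 2 3 5 6 7 11 9 10 8
a[mid]=3<5: swap a[1],a[1]; lo=2,mid=2 → 2 3 5 6 7 11 9 10 8
a[mid]=5=5: mid=3
a[mid]=6>5: swap a[3],a[8]; hi=7 → 2 3 5 8 7 11 9 10 6
a[mid]=8>5: swap a[3],a[7]; hi=6 → 2 3 5 10 7 11 9 8 6
a[mid]=10>5: swap a[3],a[6]; hi=5 → 2 3 5 9 7 11 10 8 6
a[mid]=9>5: swap a[3],a[5]; hi=4 → 2 3 5 11 7 9 10 8 6
a[mid]=11>5: swap a[3],a[4]; hi=3 → 2 3 5 7 11 9 10 8 6
a[mid]=7>5: swap a[3],a[3]; hi=2 → 2 3 5 7 11 9 10 8 6
end: lo=2, hi=2; a = 2 3 5 7 11 9 10 8 6

(2, 2)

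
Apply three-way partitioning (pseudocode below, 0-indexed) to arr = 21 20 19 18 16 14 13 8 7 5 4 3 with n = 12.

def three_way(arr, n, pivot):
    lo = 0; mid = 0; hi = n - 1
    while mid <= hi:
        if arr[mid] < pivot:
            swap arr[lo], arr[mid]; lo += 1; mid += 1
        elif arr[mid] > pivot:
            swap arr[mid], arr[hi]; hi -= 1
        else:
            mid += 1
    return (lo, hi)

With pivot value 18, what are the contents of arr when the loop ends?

lo=0 mid=0 hi=11
21>18: swap(0,11), hi=10 ⇒ 3 20 19 18 16 14 13 8 7 5 4 21
3<18: swap(0,0), lo=1 mid=1 ⇒ 3 20 19 18 16 14 13 8 7 5 4 21
20>18: swap(1,10), hi=9 ⇒ 3 4 19 18 16 14 13 8 7 5 20 21
4<18: swap(1,1), lo=2 mid=2 ⇒ 3 4 19 18 16 14 13 8 7 5 20 21
19>18: swap(2,9), hi=8 ⇒ 3 4 5 18 16 14 13 8 7 19 20 21
5<18: swap(2,2), lo=3 mid=3 ⇒ 3 4 5 18 16 14 13 8 7 19 20 21
18=18: mid=4
16<18: swap(3,4), lo=4 mid=5 ⇒ 3 4 5 16 18 14 13 8 7 19 20 21
14<18: swap(4,5), lo=5 mid=6 ⇒ 3 4 5 16 14 18 13 8 7 19 20 21
13<18: swap(5,6), lo=6 mid=7 ⇒ 3 4 5 16 14 13 18 8 7 19 20 21
8<18: swap(6,7), lo=7 mid=8 ⇒ 3 4 5 16 14 13 8 18 7 19 20 21
7<18: swap(7,8), lo=8 mid=9 ⇒ 3 4 5 16 14 13 8 7 18 19 20 21
done. lo=8 hi=8; arr=3 4 5 16 14 13 8 7 18 19 20 21

3 4 5 16 14 13 8 7 18 19 20 21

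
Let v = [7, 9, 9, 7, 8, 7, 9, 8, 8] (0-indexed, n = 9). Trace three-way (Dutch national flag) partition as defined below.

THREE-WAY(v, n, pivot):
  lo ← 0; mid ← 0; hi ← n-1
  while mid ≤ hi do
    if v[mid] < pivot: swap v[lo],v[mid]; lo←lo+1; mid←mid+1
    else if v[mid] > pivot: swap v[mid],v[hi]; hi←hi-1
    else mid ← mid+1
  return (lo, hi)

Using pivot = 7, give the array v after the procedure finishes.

[7, 7, 7, 8, 9, 9, 8, 8, 9]

pivot = 7; lo=0, mid=0, hi=8
v[mid]=7=7: mid=1
v[mid]=9>7: swap v[1],v[8]; hi=7 → [7, 8, 9, 7, 8, 7, 9, 8, 9]
v[mid]=8>7: swap v[1],v[7]; hi=6 → [7, 8, 9, 7, 8, 7, 9, 8, 9]
v[mid]=8>7: swap v[1],v[6]; hi=5 → [7, 9, 9, 7, 8, 7, 8, 8, 9]
v[mid]=9>7: swap v[1],v[5]; hi=4 → [7, 7, 9, 7, 8, 9, 8, 8, 9]
v[mid]=7=7: mid=2
v[mid]=9>7: swap v[2],v[4]; hi=3 → [7, 7, 8, 7, 9, 9, 8, 8, 9]
v[mid]=8>7: swap v[2],v[3]; hi=2 → [7, 7, 7, 8, 9, 9, 8, 8, 9]
v[mid]=7=7: mid=3
end: lo=0, hi=2; v = [7, 7, 7, 8, 9, 9, 8, 8, 9]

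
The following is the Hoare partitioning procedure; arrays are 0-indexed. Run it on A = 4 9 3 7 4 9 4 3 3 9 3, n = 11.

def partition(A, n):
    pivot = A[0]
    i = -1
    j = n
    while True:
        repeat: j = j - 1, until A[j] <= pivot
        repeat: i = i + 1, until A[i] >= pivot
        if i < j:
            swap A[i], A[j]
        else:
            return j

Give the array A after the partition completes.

pivot = A[0] = 4; i = -1, j = 11
j→10 (A[10]=3≤4), i→0 (A[0]=4≥4); i<j, swap → 3 9 3 7 4 9 4 3 3 9 4
j→8 (A[8]=3≤4), i→1 (A[1]=9≥4); i<j, swap → 3 3 3 7 4 9 4 3 9 9 4
j→7 (A[7]=3≤4), i→3 (A[3]=7≥4); i<j, swap → 3 3 3 3 4 9 4 7 9 9 4
j→6 (A[6]=4≤4), i→4 (A[4]=4≥4); i<j, swap → 3 3 3 3 4 9 4 7 9 9 4
j→4, i→5; i≥j, return j=4. A = 3 3 3 3 4 9 4 7 9 9 4

3 3 3 3 4 9 4 7 9 9 4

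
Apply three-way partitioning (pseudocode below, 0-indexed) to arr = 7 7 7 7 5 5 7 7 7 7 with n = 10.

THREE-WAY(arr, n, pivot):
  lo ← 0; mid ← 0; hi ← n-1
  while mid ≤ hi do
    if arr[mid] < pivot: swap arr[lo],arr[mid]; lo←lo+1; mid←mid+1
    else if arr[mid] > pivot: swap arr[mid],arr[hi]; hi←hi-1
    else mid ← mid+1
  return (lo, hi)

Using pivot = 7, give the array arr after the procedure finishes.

lo=0 mid=0 hi=9
7=7: mid=1
7=7: mid=2
7=7: mid=3
7=7: mid=4
5<7: swap(0,4), lo=1 mid=5 ⇒ 5 7 7 7 7 5 7 7 7 7
5<7: swap(1,5), lo=2 mid=6 ⇒ 5 5 7 7 7 7 7 7 7 7
7=7: mid=7
7=7: mid=8
7=7: mid=9
7=7: mid=10
done. lo=2 hi=9; arr=5 5 7 7 7 7 7 7 7 7

5 5 7 7 7 7 7 7 7 7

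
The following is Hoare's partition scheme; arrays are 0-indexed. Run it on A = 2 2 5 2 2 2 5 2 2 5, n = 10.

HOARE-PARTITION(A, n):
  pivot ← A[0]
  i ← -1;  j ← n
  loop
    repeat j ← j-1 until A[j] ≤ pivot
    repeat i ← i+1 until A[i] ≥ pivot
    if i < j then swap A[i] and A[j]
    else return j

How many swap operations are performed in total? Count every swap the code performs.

4

pivot=2
j stops at 8 (2), i stops at 0 (2); swap ⇒ 2 2 5 2 2 2 5 2 2 5
j stops at 7 (2), i stops at 1 (2); swap ⇒ 2 2 5 2 2 2 5 2 2 5
j stops at 5 (2), i stops at 2 (5); swap ⇒ 2 2 2 2 2 5 5 2 2 5
j stops at 4 (2), i stops at 3 (2); swap ⇒ 2 2 2 2 2 5 5 2 2 5
j stops at 3, i stops at 4; i≥j ⇒ return 3. A=2 2 2 2 2 5 5 2 2 5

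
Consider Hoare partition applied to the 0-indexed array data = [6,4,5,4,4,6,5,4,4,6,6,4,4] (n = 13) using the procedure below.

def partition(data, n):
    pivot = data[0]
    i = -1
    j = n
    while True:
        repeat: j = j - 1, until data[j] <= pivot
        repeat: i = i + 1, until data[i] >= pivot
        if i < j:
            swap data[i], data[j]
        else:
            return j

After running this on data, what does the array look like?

[4,4,5,4,4,4,5,4,4,6,6,6,6]

pivot = data[0] = 6; i = -1, j = 13
j→12 (data[12]=4≤6), i→0 (data[0]=6≥6); i<j, swap → [4,4,5,4,4,6,5,4,4,6,6,4,6]
j→11 (data[11]=4≤6), i→5 (data[5]=6≥6); i<j, swap → [4,4,5,4,4,4,5,4,4,6,6,6,6]
j→10 (data[10]=6≤6), i→9 (data[9]=6≥6); i<j, swap → [4,4,5,4,4,4,5,4,4,6,6,6,6]
j→9, i→10; i≥j, return j=9. data = [4,4,5,4,4,4,5,4,4,6,6,6,6]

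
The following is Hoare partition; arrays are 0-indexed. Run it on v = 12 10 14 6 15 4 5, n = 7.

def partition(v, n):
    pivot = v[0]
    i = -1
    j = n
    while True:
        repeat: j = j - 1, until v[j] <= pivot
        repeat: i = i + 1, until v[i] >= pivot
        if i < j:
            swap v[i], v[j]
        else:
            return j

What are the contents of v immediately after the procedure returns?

5 10 4 6 15 14 12

pivot = v[0] = 12; i = -1, j = 7
j→6 (v[6]=5≤12), i→0 (v[0]=12≥12); i<j, swap → 5 10 14 6 15 4 12
j→5 (v[5]=4≤12), i→2 (v[2]=14≥12); i<j, swap → 5 10 4 6 15 14 12
j→3, i→4; i≥j, return j=3. v = 5 10 4 6 15 14 12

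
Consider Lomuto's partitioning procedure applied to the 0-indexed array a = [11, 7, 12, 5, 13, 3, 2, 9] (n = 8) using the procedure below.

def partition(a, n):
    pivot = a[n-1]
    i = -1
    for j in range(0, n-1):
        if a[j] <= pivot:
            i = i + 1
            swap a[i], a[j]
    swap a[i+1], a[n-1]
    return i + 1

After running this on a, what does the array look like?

[7, 5, 3, 2, 9, 12, 11, 13]

pivot = a[7] = 9; i = -1
j=0: a[0]=11 > 9 → no swap
j=1: a[1]=7 ≤ 9 → i=0, swap a[0],a[1] → [7, 11, 12, 5, 13, 3, 2, 9]
j=2: a[2]=12 > 9 → no swap
j=3: a[3]=5 ≤ 9 → i=1, swap a[1],a[3] → [7, 5, 12, 11, 13, 3, 2, 9]
j=4: a[4]=13 > 9 → no swap
j=5: a[5]=3 ≤ 9 → i=2, swap a[2],a[5] → [7, 5, 3, 11, 13, 12, 2, 9]
j=6: a[6]=2 ≤ 9 → i=3, swap a[3],a[6] → [7, 5, 3, 2, 13, 12, 11, 9]
final swap a[4],a[7] → [7, 5, 3, 2, 9, 12, 11, 13]; return 4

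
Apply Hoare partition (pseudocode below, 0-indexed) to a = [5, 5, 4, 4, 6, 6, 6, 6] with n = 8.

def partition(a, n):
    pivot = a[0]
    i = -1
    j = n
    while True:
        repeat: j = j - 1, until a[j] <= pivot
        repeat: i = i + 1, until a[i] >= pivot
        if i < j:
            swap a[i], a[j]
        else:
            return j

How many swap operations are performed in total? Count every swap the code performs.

pivot=5
j stops at 3 (4), i stops at 0 (5); swap ⇒ [4, 5, 4, 5, 6, 6, 6, 6]
j stops at 2 (4), i stops at 1 (5); swap ⇒ [4, 4, 5, 5, 6, 6, 6, 6]
j stops at 1, i stops at 2; i≥j ⇒ return 1. a=[4, 4, 5, 5, 6, 6, 6, 6]

2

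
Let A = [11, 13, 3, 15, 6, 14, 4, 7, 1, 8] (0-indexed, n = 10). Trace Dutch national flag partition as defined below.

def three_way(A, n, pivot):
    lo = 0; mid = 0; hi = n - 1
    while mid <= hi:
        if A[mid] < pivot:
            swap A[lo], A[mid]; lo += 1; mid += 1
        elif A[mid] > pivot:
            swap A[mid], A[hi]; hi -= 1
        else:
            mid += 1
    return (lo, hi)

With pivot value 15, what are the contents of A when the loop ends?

lo=0 mid=0 hi=9
11<15: swap(0,0), lo=1 mid=1 ⇒ [11, 13, 3, 15, 6, 14, 4, 7, 1, 8]
13<15: swap(1,1), lo=2 mid=2 ⇒ [11, 13, 3, 15, 6, 14, 4, 7, 1, 8]
3<15: swap(2,2), lo=3 mid=3 ⇒ [11, 13, 3, 15, 6, 14, 4, 7, 1, 8]
15=15: mid=4
6<15: swap(3,4), lo=4 mid=5 ⇒ [11, 13, 3, 6, 15, 14, 4, 7, 1, 8]
14<15: swap(4,5), lo=5 mid=6 ⇒ [11, 13, 3, 6, 14, 15, 4, 7, 1, 8]
4<15: swap(5,6), lo=6 mid=7 ⇒ [11, 13, 3, 6, 14, 4, 15, 7, 1, 8]
7<15: swap(6,7), lo=7 mid=8 ⇒ [11, 13, 3, 6, 14, 4, 7, 15, 1, 8]
1<15: swap(7,8), lo=8 mid=9 ⇒ [11, 13, 3, 6, 14, 4, 7, 1, 15, 8]
8<15: swap(8,9), lo=9 mid=10 ⇒ [11, 13, 3, 6, 14, 4, 7, 1, 8, 15]
done. lo=9 hi=9; A=[11, 13, 3, 6, 14, 4, 7, 1, 8, 15]

[11, 13, 3, 6, 14, 4, 7, 1, 8, 15]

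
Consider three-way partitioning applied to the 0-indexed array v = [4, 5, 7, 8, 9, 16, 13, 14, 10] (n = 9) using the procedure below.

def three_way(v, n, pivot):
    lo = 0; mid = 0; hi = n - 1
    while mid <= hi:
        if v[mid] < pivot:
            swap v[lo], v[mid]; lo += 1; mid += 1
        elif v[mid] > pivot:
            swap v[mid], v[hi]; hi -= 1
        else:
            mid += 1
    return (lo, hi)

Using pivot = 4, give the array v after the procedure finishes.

pivot = 4; lo=0, mid=0, hi=8
v[mid]=4=4: mid=1
v[mid]=5>4: swap v[1],v[8]; hi=7 → [4, 10, 7, 8, 9, 16, 13, 14, 5]
v[mid]=10>4: swap v[1],v[7]; hi=6 → [4, 14, 7, 8, 9, 16, 13, 10, 5]
v[mid]=14>4: swap v[1],v[6]; hi=5 → [4, 13, 7, 8, 9, 16, 14, 10, 5]
v[mid]=13>4: swap v[1],v[5]; hi=4 → [4, 16, 7, 8, 9, 13, 14, 10, 5]
v[mid]=16>4: swap v[1],v[4]; hi=3 → [4, 9, 7, 8, 16, 13, 14, 10, 5]
v[mid]=9>4: swap v[1],v[3]; hi=2 → [4, 8, 7, 9, 16, 13, 14, 10, 5]
v[mid]=8>4: swap v[1],v[2]; hi=1 → [4, 7, 8, 9, 16, 13, 14, 10, 5]
v[mid]=7>4: swap v[1],v[1]; hi=0 → [4, 7, 8, 9, 16, 13, 14, 10, 5]
end: lo=0, hi=0; v = [4, 7, 8, 9, 16, 13, 14, 10, 5]

[4, 7, 8, 9, 16, 13, 14, 10, 5]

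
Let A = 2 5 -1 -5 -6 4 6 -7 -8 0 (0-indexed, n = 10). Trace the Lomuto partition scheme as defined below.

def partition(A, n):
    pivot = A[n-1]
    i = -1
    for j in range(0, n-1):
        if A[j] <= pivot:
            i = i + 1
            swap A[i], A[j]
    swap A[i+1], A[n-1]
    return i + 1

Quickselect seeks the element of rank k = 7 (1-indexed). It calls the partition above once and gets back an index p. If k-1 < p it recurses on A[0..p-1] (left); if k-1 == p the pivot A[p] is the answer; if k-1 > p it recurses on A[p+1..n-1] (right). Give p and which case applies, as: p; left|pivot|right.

5; right

pivot=0, i=-1
j=0: 2>0, skip
j=1: 5>0, skip
j=2: -1≤0, i=0, swap(0,2) ⇒ -1 5 2 -5 -6 4 6 -7 -8 0
j=3: -5≤0, i=1, swap(1,3) ⇒ -1 -5 2 5 -6 4 6 -7 -8 0
j=4: -6≤0, i=2, swap(2,4) ⇒ -1 -5 -6 5 2 4 6 -7 -8 0
j=5: 4>0, skip
j=6: 6>0, skip
j=7: -7≤0, i=3, swap(3,7) ⇒ -1 -5 -6 -7 2 4 6 5 -8 0
j=8: -8≤0, i=4, swap(4,8) ⇒ -1 -5 -6 -7 -8 4 6 5 2 0
swap(5,9) ⇒ -1 -5 -6 -7 -8 0 6 5 2 4; return 5
p = 5; k-1 = 6 > 5 ⇒ right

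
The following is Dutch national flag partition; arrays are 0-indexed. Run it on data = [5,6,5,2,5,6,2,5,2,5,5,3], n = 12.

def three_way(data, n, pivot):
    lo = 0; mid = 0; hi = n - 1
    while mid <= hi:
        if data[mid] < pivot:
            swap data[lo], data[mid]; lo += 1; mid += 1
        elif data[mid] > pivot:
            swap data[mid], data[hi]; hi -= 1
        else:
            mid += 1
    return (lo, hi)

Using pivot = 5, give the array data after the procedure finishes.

pivot = 5; lo=0, mid=0, hi=11
data[mid]=5=5: mid=1
data[mid]=6>5: swap data[1],data[11]; hi=10 → [5,3,5,2,5,6,2,5,2,5,5,6]
data[mid]=3<5: swap data[0],data[1]; lo=1,mid=2 → [3,5,5,2,5,6,2,5,2,5,5,6]
data[mid]=5=5: mid=3
data[mid]=2<5: swap data[1],data[3]; lo=2,mid=4 → [3,2,5,5,5,6,2,5,2,5,5,6]
data[mid]=5=5: mid=5
data[mid]=6>5: swap data[5],data[10]; hi=9 → [3,2,5,5,5,5,2,5,2,5,6,6]
data[mid]=5=5: mid=6
data[mid]=2<5: swap data[2],data[6]; lo=3,mid=7 → [3,2,2,5,5,5,5,5,2,5,6,6]
data[mid]=5=5: mid=8
data[mid]=2<5: swap data[3],data[8]; lo=4,mid=9 → [3,2,2,2,5,5,5,5,5,5,6,6]
data[mid]=5=5: mid=10
end: lo=4, hi=9; data = [3,2,2,2,5,5,5,5,5,5,6,6]

[3,2,2,2,5,5,5,5,5,5,6,6]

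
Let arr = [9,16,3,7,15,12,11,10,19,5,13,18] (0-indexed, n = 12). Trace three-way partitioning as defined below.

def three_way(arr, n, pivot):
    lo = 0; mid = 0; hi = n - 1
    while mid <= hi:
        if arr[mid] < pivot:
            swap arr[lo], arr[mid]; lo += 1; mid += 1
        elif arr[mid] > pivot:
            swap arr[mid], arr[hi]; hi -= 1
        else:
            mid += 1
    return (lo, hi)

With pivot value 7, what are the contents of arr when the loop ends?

lo=0 mid=0 hi=11
9>7: swap(0,11), hi=10 ⇒ [18,16,3,7,15,12,11,10,19,5,13,9]
18>7: swap(0,10), hi=9 ⇒ [13,16,3,7,15,12,11,10,19,5,18,9]
13>7: swap(0,9), hi=8 ⇒ [5,16,3,7,15,12,11,10,19,13,18,9]
5<7: swap(0,0), lo=1 mid=1 ⇒ [5,16,3,7,15,12,11,10,19,13,18,9]
16>7: swap(1,8), hi=7 ⇒ [5,19,3,7,15,12,11,10,16,13,18,9]
19>7: swap(1,7), hi=6 ⇒ [5,10,3,7,15,12,11,19,16,13,18,9]
10>7: swap(1,6), hi=5 ⇒ [5,11,3,7,15,12,10,19,16,13,18,9]
11>7: swap(1,5), hi=4 ⇒ [5,12,3,7,15,11,10,19,16,13,18,9]
12>7: swap(1,4), hi=3 ⇒ [5,15,3,7,12,11,10,19,16,13,18,9]
15>7: swap(1,3), hi=2 ⇒ [5,7,3,15,12,11,10,19,16,13,18,9]
7=7: mid=2
3<7: swap(1,2), lo=2 mid=3 ⇒ [5,3,7,15,12,11,10,19,16,13,18,9]
done. lo=2 hi=2; arr=[5,3,7,15,12,11,10,19,16,13,18,9]

[5,3,7,15,12,11,10,19,16,13,18,9]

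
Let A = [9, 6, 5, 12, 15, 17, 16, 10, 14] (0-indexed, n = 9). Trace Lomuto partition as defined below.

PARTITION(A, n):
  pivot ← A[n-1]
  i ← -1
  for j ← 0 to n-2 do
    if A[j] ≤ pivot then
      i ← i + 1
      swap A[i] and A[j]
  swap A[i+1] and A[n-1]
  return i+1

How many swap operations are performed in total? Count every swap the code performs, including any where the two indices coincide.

6

pivot=14, i=-1
j=0: 9≤14, i=0, swap(0,0) ⇒ [9, 6, 5, 12, 15, 17, 16, 10, 14]
j=1: 6≤14, i=1, swap(1,1) ⇒ [9, 6, 5, 12, 15, 17, 16, 10, 14]
j=2: 5≤14, i=2, swap(2,2) ⇒ [9, 6, 5, 12, 15, 17, 16, 10, 14]
j=3: 12≤14, i=3, swap(3,3) ⇒ [9, 6, 5, 12, 15, 17, 16, 10, 14]
j=4: 15>14, skip
j=5: 17>14, skip
j=6: 16>14, skip
j=7: 10≤14, i=4, swap(4,7) ⇒ [9, 6, 5, 12, 10, 17, 16, 15, 14]
swap(5,8) ⇒ [9, 6, 5, 12, 10, 14, 16, 15, 17]; return 5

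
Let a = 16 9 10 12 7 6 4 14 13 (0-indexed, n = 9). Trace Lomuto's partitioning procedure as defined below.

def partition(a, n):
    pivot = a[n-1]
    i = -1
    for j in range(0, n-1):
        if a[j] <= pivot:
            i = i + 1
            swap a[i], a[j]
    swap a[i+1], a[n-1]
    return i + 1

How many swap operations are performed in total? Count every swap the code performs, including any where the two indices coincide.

pivot = a[8] = 13; i = -1
j=0: a[0]=16 > 13 → no swap
j=1: a[1]=9 ≤ 13 → i=0, swap a[0],a[1] → 9 16 10 12 7 6 4 14 13
j=2: a[2]=10 ≤ 13 → i=1, swap a[1],a[2] → 9 10 16 12 7 6 4 14 13
j=3: a[3]=12 ≤ 13 → i=2, swap a[2],a[3] → 9 10 12 16 7 6 4 14 13
j=4: a[4]=7 ≤ 13 → i=3, swap a[3],a[4] → 9 10 12 7 16 6 4 14 13
j=5: a[5]=6 ≤ 13 → i=4, swap a[4],a[5] → 9 10 12 7 6 16 4 14 13
j=6: a[6]=4 ≤ 13 → i=5, swap a[5],a[6] → 9 10 12 7 6 4 16 14 13
j=7: a[7]=14 > 13 → no swap
final swap a[6],a[8] → 9 10 12 7 6 4 13 14 16; return 6

7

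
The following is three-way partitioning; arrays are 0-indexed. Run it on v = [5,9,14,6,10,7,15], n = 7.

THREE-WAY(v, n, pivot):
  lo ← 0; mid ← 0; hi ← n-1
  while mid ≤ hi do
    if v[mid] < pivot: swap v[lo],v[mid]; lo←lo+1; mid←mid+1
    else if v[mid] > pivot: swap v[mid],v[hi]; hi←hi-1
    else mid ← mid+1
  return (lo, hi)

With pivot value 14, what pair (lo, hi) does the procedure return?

(5, 5)

lo=0 mid=0 hi=6
5<14: swap(0,0), lo=1 mid=1 ⇒ [5,9,14,6,10,7,15]
9<14: swap(1,1), lo=2 mid=2 ⇒ [5,9,14,6,10,7,15]
14=14: mid=3
6<14: swap(2,3), lo=3 mid=4 ⇒ [5,9,6,14,10,7,15]
10<14: swap(3,4), lo=4 mid=5 ⇒ [5,9,6,10,14,7,15]
7<14: swap(4,5), lo=5 mid=6 ⇒ [5,9,6,10,7,14,15]
15>14: swap(6,6), hi=5 ⇒ [5,9,6,10,7,14,15]
done. lo=5 hi=5; v=[5,9,6,10,7,14,15]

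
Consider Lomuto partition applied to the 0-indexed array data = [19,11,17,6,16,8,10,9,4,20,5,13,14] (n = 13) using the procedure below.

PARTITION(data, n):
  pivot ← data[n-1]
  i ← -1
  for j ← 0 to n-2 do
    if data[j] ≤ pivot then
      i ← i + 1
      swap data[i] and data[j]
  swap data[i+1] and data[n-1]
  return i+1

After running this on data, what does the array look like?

pivot = data[12] = 14; i = -1
j=0: data[0]=19 > 14 → no swap
j=1: data[1]=11 ≤ 14 → i=0, swap data[0],data[1] → [11,19,17,6,16,8,10,9,4,20,5,13,14]
j=2: data[2]=17 > 14 → no swap
j=3: data[3]=6 ≤ 14 → i=1, swap data[1],data[3] → [11,6,17,19,16,8,10,9,4,20,5,13,14]
j=4: data[4]=16 > 14 → no swap
j=5: data[5]=8 ≤ 14 → i=2, swap data[2],data[5] → [11,6,8,19,16,17,10,9,4,20,5,13,14]
j=6: data[6]=10 ≤ 14 → i=3, swap data[3],data[6] → [11,6,8,10,16,17,19,9,4,20,5,13,14]
j=7: data[7]=9 ≤ 14 → i=4, swap data[4],data[7] → [11,6,8,10,9,17,19,16,4,20,5,13,14]
j=8: data[8]=4 ≤ 14 → i=5, swap data[5],data[8] → [11,6,8,10,9,4,19,16,17,20,5,13,14]
j=9: data[9]=20 > 14 → no swap
j=10: data[10]=5 ≤ 14 → i=6, swap data[6],data[10] → [11,6,8,10,9,4,5,16,17,20,19,13,14]
j=11: data[11]=13 ≤ 14 → i=7, swap data[7],data[11] → [11,6,8,10,9,4,5,13,17,20,19,16,14]
final swap data[8],data[12] → [11,6,8,10,9,4,5,13,14,20,19,16,17]; return 8

[11,6,8,10,9,4,5,13,14,20,19,16,17]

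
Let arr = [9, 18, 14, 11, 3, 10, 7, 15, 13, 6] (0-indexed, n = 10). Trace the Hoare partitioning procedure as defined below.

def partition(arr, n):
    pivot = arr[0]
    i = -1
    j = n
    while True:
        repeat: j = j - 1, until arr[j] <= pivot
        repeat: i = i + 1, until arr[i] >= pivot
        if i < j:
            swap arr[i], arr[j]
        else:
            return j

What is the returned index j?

2

pivot = arr[0] = 9; i = -1, j = 10
j→9 (arr[9]=6≤9), i→0 (arr[0]=9≥9); i<j, swap → [6, 18, 14, 11, 3, 10, 7, 15, 13, 9]
j→6 (arr[6]=7≤9), i→1 (arr[1]=18≥9); i<j, swap → [6, 7, 14, 11, 3, 10, 18, 15, 13, 9]
j→4 (arr[4]=3≤9), i→2 (arr[2]=14≥9); i<j, swap → [6, 7, 3, 11, 14, 10, 18, 15, 13, 9]
j→2, i→3; i≥j, return j=2. arr = [6, 7, 3, 11, 14, 10, 18, 15, 13, 9]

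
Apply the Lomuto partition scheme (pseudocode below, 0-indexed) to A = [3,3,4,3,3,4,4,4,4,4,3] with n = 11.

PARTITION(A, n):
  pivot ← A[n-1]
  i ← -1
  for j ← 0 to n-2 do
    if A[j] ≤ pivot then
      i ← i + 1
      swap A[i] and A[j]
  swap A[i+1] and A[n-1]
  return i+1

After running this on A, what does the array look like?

pivot=3, i=-1
j=0: 3≤3, i=0, swap(0,0) ⇒ [3,3,4,3,3,4,4,4,4,4,3]
j=1: 3≤3, i=1, swap(1,1) ⇒ [3,3,4,3,3,4,4,4,4,4,3]
j=2: 4>3, skip
j=3: 3≤3, i=2, swap(2,3) ⇒ [3,3,3,4,3,4,4,4,4,4,3]
j=4: 3≤3, i=3, swap(3,4) ⇒ [3,3,3,3,4,4,4,4,4,4,3]
j=5: 4>3, skip
j=6: 4>3, skip
j=7: 4>3, skip
j=8: 4>3, skip
j=9: 4>3, skip
swap(4,10) ⇒ [3,3,3,3,3,4,4,4,4,4,4]; return 4

[3,3,3,3,3,4,4,4,4,4,4]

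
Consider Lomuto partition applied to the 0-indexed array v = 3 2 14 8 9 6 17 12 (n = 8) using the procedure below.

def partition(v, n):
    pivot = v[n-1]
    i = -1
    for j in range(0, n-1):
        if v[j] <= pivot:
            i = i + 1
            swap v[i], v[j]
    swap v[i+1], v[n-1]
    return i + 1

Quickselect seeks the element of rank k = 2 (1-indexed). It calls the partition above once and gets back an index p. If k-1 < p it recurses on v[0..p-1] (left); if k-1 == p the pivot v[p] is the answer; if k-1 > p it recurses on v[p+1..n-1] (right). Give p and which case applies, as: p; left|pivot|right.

pivot = v[7] = 12; i = -1
j=0: v[0]=3 ≤ 12 → i=0, swap v[0],v[0] (no change) → 3 2 14 8 9 6 17 12
j=1: v[1]=2 ≤ 12 → i=1, swap v[1],v[1] (no change) → 3 2 14 8 9 6 17 12
j=2: v[2]=14 > 12 → no swap
j=3: v[3]=8 ≤ 12 → i=2, swap v[2],v[3] → 3 2 8 14 9 6 17 12
j=4: v[4]=9 ≤ 12 → i=3, swap v[3],v[4] → 3 2 8 9 14 6 17 12
j=5: v[5]=6 ≤ 12 → i=4, swap v[4],v[5] → 3 2 8 9 6 14 17 12
j=6: v[6]=17 > 12 → no swap
final swap v[5],v[7] → 3 2 8 9 6 12 17 14; return 5
p = 5; k-1 = 1 < 5 ⇒ left

5; left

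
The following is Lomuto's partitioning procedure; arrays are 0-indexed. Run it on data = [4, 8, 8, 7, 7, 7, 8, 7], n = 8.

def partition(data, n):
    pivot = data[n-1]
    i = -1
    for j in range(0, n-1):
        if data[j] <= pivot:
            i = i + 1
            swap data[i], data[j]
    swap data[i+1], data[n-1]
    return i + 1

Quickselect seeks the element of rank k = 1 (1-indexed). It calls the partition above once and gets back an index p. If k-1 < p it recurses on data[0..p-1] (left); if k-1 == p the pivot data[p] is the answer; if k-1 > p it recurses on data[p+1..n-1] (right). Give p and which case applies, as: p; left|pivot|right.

4; left

pivot=7, i=-1
j=0: 4≤7, i=0, swap(0,0) ⇒ [4, 8, 8, 7, 7, 7, 8, 7]
j=1: 8>7, skip
j=2: 8>7, skip
j=3: 7≤7, i=1, swap(1,3) ⇒ [4, 7, 8, 8, 7, 7, 8, 7]
j=4: 7≤7, i=2, swap(2,4) ⇒ [4, 7, 7, 8, 8, 7, 8, 7]
j=5: 7≤7, i=3, swap(3,5) ⇒ [4, 7, 7, 7, 8, 8, 8, 7]
j=6: 8>7, skip
swap(4,7) ⇒ [4, 7, 7, 7, 7, 8, 8, 8]; return 4
p = 4; k-1 = 0 < 4 ⇒ left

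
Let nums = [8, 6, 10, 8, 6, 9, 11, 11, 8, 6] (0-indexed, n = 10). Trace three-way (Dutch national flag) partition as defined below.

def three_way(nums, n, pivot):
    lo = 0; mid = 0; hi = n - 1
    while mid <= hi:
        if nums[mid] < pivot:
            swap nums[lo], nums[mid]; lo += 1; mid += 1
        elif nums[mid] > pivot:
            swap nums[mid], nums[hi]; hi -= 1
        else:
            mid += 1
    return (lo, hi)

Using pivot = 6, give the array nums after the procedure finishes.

pivot = 6; lo=0, mid=0, hi=9
nums[mid]=8>6: swap nums[0],nums[9]; hi=8 → [6, 6, 10, 8, 6, 9, 11, 11, 8, 8]
nums[mid]=6=6: mid=1
nums[mid]=6=6: mid=2
nums[mid]=10>6: swap nums[2],nums[8]; hi=7 → [6, 6, 8, 8, 6, 9, 11, 11, 10, 8]
nums[mid]=8>6: swap nums[2],nums[7]; hi=6 → [6, 6, 11, 8, 6, 9, 11, 8, 10, 8]
nums[mid]=11>6: swap nums[2],nums[6]; hi=5 → [6, 6, 11, 8, 6, 9, 11, 8, 10, 8]
nums[mid]=11>6: swap nums[2],nums[5]; hi=4 → [6, 6, 9, 8, 6, 11, 11, 8, 10, 8]
nums[mid]=9>6: swap nums[2],nums[4]; hi=3 → [6, 6, 6, 8, 9, 11, 11, 8, 10, 8]
nums[mid]=6=6: mid=3
nums[mid]=8>6: swap nums[3],nums[3]; hi=2 → [6, 6, 6, 8, 9, 11, 11, 8, 10, 8]
end: lo=0, hi=2; nums = [6, 6, 6, 8, 9, 11, 11, 8, 10, 8]

[6, 6, 6, 8, 9, 11, 11, 8, 10, 8]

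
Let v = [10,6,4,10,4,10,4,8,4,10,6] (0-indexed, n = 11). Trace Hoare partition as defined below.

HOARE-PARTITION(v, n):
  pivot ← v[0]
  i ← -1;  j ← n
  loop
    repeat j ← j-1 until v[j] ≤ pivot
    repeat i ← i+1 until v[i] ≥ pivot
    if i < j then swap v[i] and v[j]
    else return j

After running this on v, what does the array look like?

pivot = v[0] = 10; i = -1, j = 11
j→10 (v[10]=6≤10), i→0 (v[0]=10≥10); i<j, swap → [6,6,4,10,4,10,4,8,4,10,10]
j→9 (v[9]=10≤10), i→3 (v[3]=10≥10); i<j, swap → [6,6,4,10,4,10,4,8,4,10,10]
j→8 (v[8]=4≤10), i→5 (v[5]=10≥10); i<j, swap → [6,6,4,10,4,4,4,8,10,10,10]
j→7, i→8; i≥j, return j=7. v = [6,6,4,10,4,4,4,8,10,10,10]

[6,6,4,10,4,4,4,8,10,10,10]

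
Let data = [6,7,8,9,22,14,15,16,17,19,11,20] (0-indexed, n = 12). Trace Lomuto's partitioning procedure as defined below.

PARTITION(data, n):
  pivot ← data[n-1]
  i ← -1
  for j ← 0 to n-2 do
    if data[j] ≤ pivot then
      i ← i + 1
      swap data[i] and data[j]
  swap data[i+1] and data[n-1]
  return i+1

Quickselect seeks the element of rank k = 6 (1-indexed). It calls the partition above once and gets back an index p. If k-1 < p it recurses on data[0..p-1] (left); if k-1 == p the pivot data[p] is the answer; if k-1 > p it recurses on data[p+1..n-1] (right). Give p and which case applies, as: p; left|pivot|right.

10; left

pivot=20, i=-1
j=0: 6≤20, i=0, swap(0,0) ⇒ [6,7,8,9,22,14,15,16,17,19,11,20]
j=1: 7≤20, i=1, swap(1,1) ⇒ [6,7,8,9,22,14,15,16,17,19,11,20]
j=2: 8≤20, i=2, swap(2,2) ⇒ [6,7,8,9,22,14,15,16,17,19,11,20]
j=3: 9≤20, i=3, swap(3,3) ⇒ [6,7,8,9,22,14,15,16,17,19,11,20]
j=4: 22>20, skip
j=5: 14≤20, i=4, swap(4,5) ⇒ [6,7,8,9,14,22,15,16,17,19,11,20]
j=6: 15≤20, i=5, swap(5,6) ⇒ [6,7,8,9,14,15,22,16,17,19,11,20]
j=7: 16≤20, i=6, swap(6,7) ⇒ [6,7,8,9,14,15,16,22,17,19,11,20]
j=8: 17≤20, i=7, swap(7,8) ⇒ [6,7,8,9,14,15,16,17,22,19,11,20]
j=9: 19≤20, i=8, swap(8,9) ⇒ [6,7,8,9,14,15,16,17,19,22,11,20]
j=10: 11≤20, i=9, swap(9,10) ⇒ [6,7,8,9,14,15,16,17,19,11,22,20]
swap(10,11) ⇒ [6,7,8,9,14,15,16,17,19,11,20,22]; return 10
p = 10; k-1 = 5 < 10 ⇒ left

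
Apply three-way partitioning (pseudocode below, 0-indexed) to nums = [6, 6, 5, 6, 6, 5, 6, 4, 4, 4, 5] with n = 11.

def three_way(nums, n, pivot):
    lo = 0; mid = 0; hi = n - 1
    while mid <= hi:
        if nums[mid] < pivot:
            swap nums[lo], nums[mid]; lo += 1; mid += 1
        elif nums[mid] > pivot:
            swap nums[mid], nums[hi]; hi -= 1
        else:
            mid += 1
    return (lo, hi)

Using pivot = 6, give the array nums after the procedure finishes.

[5, 5, 4, 4, 4, 5, 6, 6, 6, 6, 6]

pivot = 6; lo=0, mid=0, hi=10
nums[mid]=6=6: mid=1
nums[mid]=6=6: mid=2
nums[mid]=5<6: swap nums[0],nums[2]; lo=1,mid=3 → [5, 6, 6, 6, 6, 5, 6, 4, 4, 4, 5]
nums[mid]=6=6: mid=4
nums[mid]=6=6: mid=5
nums[mid]=5<6: swap nums[1],nums[5]; lo=2,mid=6 → [5, 5, 6, 6, 6, 6, 6, 4, 4, 4, 5]
nums[mid]=6=6: mid=7
nums[mid]=4<6: swap nums[2],nums[7]; lo=3,mid=8 → [5, 5, 4, 6, 6, 6, 6, 6, 4, 4, 5]
nums[mid]=4<6: swap nums[3],nums[8]; lo=4,mid=9 → [5, 5, 4, 4, 6, 6, 6, 6, 6, 4, 5]
nums[mid]=4<6: swap nums[4],nums[9]; lo=5,mid=10 → [5, 5, 4, 4, 4, 6, 6, 6, 6, 6, 5]
nums[mid]=5<6: swap nums[5],nums[10]; lo=6,mid=11 → [5, 5, 4, 4, 4, 5, 6, 6, 6, 6, 6]
end: lo=6, hi=10; nums = [5, 5, 4, 4, 4, 5, 6, 6, 6, 6, 6]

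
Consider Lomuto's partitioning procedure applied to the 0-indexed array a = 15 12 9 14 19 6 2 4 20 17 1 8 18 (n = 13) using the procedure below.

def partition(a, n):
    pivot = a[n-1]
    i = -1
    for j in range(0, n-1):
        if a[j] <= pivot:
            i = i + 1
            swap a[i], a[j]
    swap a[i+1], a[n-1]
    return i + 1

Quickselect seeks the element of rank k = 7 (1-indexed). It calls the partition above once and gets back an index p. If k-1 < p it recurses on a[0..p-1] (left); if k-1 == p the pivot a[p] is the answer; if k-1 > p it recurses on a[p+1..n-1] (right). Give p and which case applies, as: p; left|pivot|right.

pivot = a[12] = 18; i = -1
j=0: a[0]=15 ≤ 18 → i=0, swap a[0],a[0] (no change) → 15 12 9 14 19 6 2 4 20 17 1 8 18
j=1: a[1]=12 ≤ 18 → i=1, swap a[1],a[1] (no change) → 15 12 9 14 19 6 2 4 20 17 1 8 18
j=2: a[2]=9 ≤ 18 → i=2, swap a[2],a[2] (no change) → 15 12 9 14 19 6 2 4 20 17 1 8 18
j=3: a[3]=14 ≤ 18 → i=3, swap a[3],a[3] (no change) → 15 12 9 14 19 6 2 4 20 17 1 8 18
j=4: a[4]=19 > 18 → no swap
j=5: a[5]=6 ≤ 18 → i=4, swap a[4],a[5] → 15 12 9 14 6 19 2 4 20 17 1 8 18
j=6: a[6]=2 ≤ 18 → i=5, swap a[5],a[6] → 15 12 9 14 6 2 19 4 20 17 1 8 18
j=7: a[7]=4 ≤ 18 → i=6, swap a[6],a[7] → 15 12 9 14 6 2 4 19 20 17 1 8 18
j=8: a[8]=20 > 18 → no swap
j=9: a[9]=17 ≤ 18 → i=7, swap a[7],a[9] → 15 12 9 14 6 2 4 17 20 19 1 8 18
j=10: a[10]=1 ≤ 18 → i=8, swap a[8],a[10] → 15 12 9 14 6 2 4 17 1 19 20 8 18
j=11: a[11]=8 ≤ 18 → i=9, swap a[9],a[11] → 15 12 9 14 6 2 4 17 1 8 20 19 18
final swap a[10],a[12] → 15 12 9 14 6 2 4 17 1 8 18 19 20; return 10
p = 10; k-1 = 6 < 10 ⇒ left

10; left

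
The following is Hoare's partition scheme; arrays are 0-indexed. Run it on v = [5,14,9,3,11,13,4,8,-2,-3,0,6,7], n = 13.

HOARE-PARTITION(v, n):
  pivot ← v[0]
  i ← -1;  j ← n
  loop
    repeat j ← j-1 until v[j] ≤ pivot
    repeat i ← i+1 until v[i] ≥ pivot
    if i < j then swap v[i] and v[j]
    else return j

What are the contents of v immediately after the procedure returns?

[0,-3,-2,3,4,13,11,8,9,14,5,6,7]

pivot=5
j stops at 10 (0), i stops at 0 (5); swap ⇒ [0,14,9,3,11,13,4,8,-2,-3,5,6,7]
j stops at 9 (-3), i stops at 1 (14); swap ⇒ [0,-3,9,3,11,13,4,8,-2,14,5,6,7]
j stops at 8 (-2), i stops at 2 (9); swap ⇒ [0,-3,-2,3,11,13,4,8,9,14,5,6,7]
j stops at 6 (4), i stops at 4 (11); swap ⇒ [0,-3,-2,3,4,13,11,8,9,14,5,6,7]
j stops at 4, i stops at 5; i≥j ⇒ return 4. v=[0,-3,-2,3,4,13,11,8,9,14,5,6,7]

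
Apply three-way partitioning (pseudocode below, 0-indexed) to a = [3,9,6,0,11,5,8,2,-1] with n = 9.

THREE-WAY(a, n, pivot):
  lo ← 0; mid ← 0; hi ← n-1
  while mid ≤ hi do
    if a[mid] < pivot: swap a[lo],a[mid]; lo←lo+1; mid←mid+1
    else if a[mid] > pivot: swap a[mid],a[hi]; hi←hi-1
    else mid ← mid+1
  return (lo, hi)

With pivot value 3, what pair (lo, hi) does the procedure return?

lo=0 mid=0 hi=8
3=3: mid=1
9>3: swap(1,8), hi=7 ⇒ [3,-1,6,0,11,5,8,2,9]
-1<3: swap(0,1), lo=1 mid=2 ⇒ [-1,3,6,0,11,5,8,2,9]
6>3: swap(2,7), hi=6 ⇒ [-1,3,2,0,11,5,8,6,9]
2<3: swap(1,2), lo=2 mid=3 ⇒ [-1,2,3,0,11,5,8,6,9]
0<3: swap(2,3), lo=3 mid=4 ⇒ [-1,2,0,3,11,5,8,6,9]
11>3: swap(4,6), hi=5 ⇒ [-1,2,0,3,8,5,11,6,9]
8>3: swap(4,5), hi=4 ⇒ [-1,2,0,3,5,8,11,6,9]
5>3: swap(4,4), hi=3 ⇒ [-1,2,0,3,5,8,11,6,9]
done. lo=3 hi=3; a=[-1,2,0,3,5,8,11,6,9]

(3, 3)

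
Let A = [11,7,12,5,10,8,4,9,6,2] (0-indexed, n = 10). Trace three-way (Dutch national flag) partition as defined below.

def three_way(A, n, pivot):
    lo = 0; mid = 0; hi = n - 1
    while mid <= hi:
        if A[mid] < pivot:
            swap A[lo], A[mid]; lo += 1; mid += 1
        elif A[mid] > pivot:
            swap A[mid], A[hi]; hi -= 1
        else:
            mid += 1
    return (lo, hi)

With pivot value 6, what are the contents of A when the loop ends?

pivot = 6; lo=0, mid=0, hi=9
A[mid]=11>6: swap A[0],A[9]; hi=8 → [2,7,12,5,10,8,4,9,6,11]
A[mid]=2<6: swap A[0],A[0]; lo=1,mid=1 → [2,7,12,5,10,8,4,9,6,11]
A[mid]=7>6: swap A[1],A[8]; hi=7 → [2,6,12,5,10,8,4,9,7,11]
A[mid]=6=6: mid=2
A[mid]=12>6: swap A[2],A[7]; hi=6 → [2,6,9,5,10,8,4,12,7,11]
A[mid]=9>6: swap A[2],A[6]; hi=5 → [2,6,4,5,10,8,9,12,7,11]
A[mid]=4<6: swap A[1],A[2]; lo=2,mid=3 → [2,4,6,5,10,8,9,12,7,11]
A[mid]=5<6: swap A[2],A[3]; lo=3,mid=4 → [2,4,5,6,10,8,9,12,7,11]
A[mid]=10>6: swap A[4],A[5]; hi=4 → [2,4,5,6,8,10,9,12,7,11]
A[mid]=8>6: swap A[4],A[4]; hi=3 → [2,4,5,6,8,10,9,12,7,11]
end: lo=3, hi=3; A = [2,4,5,6,8,10,9,12,7,11]

[2,4,5,6,8,10,9,12,7,11]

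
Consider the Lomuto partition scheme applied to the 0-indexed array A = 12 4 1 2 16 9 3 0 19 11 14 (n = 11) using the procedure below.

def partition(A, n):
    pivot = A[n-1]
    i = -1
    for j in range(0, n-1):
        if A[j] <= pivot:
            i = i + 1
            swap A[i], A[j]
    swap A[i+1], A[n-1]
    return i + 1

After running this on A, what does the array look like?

pivot=14, i=-1
j=0: 12≤14, i=0, swap(0,0) ⇒ 12 4 1 2 16 9 3 0 19 11 14
j=1: 4≤14, i=1, swap(1,1) ⇒ 12 4 1 2 16 9 3 0 19 11 14
j=2: 1≤14, i=2, swap(2,2) ⇒ 12 4 1 2 16 9 3 0 19 11 14
j=3: 2≤14, i=3, swap(3,3) ⇒ 12 4 1 2 16 9 3 0 19 11 14
j=4: 16>14, skip
j=5: 9≤14, i=4, swap(4,5) ⇒ 12 4 1 2 9 16 3 0 19 11 14
j=6: 3≤14, i=5, swap(5,6) ⇒ 12 4 1 2 9 3 16 0 19 11 14
j=7: 0≤14, i=6, swap(6,7) ⇒ 12 4 1 2 9 3 0 16 19 11 14
j=8: 19>14, skip
j=9: 11≤14, i=7, swap(7,9) ⇒ 12 4 1 2 9 3 0 11 19 16 14
swap(8,10) ⇒ 12 4 1 2 9 3 0 11 14 16 19; return 8

12 4 1 2 9 3 0 11 14 16 19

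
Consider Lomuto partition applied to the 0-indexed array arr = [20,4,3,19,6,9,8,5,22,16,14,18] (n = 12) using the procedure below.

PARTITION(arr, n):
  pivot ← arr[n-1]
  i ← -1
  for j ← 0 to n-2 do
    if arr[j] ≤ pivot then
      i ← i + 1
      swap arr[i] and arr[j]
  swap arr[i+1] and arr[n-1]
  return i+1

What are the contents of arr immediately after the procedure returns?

pivot=18, i=-1
j=0: 20>18, skip
j=1: 4≤18, i=0, swap(0,1) ⇒ [4,20,3,19,6,9,8,5,22,16,14,18]
j=2: 3≤18, i=1, swap(1,2) ⇒ [4,3,20,19,6,9,8,5,22,16,14,18]
j=3: 19>18, skip
j=4: 6≤18, i=2, swap(2,4) ⇒ [4,3,6,19,20,9,8,5,22,16,14,18]
j=5: 9≤18, i=3, swap(3,5) ⇒ [4,3,6,9,20,19,8,5,22,16,14,18]
j=6: 8≤18, i=4, swap(4,6) ⇒ [4,3,6,9,8,19,20,5,22,16,14,18]
j=7: 5≤18, i=5, swap(5,7) ⇒ [4,3,6,9,8,5,20,19,22,16,14,18]
j=8: 22>18, skip
j=9: 16≤18, i=6, swap(6,9) ⇒ [4,3,6,9,8,5,16,19,22,20,14,18]
j=10: 14≤18, i=7, swap(7,10) ⇒ [4,3,6,9,8,5,16,14,22,20,19,18]
swap(8,11) ⇒ [4,3,6,9,8,5,16,14,18,20,19,22]; return 8

[4,3,6,9,8,5,16,14,18,20,19,22]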